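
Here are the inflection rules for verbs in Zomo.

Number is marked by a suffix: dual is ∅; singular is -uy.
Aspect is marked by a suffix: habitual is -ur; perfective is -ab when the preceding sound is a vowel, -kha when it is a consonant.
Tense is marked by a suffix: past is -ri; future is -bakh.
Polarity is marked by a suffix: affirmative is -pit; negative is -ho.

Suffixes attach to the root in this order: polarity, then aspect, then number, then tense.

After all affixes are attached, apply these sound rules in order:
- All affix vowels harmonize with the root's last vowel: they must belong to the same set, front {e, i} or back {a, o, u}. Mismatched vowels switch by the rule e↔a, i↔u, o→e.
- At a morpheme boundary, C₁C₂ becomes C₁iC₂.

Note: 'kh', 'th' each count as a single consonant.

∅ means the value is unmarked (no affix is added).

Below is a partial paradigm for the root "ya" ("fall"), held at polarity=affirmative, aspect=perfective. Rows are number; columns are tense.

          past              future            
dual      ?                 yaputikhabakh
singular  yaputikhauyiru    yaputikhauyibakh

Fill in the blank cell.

yaputikharu

Attach polarity affirmative -pit → yapit.
Attach aspect perfective -kha (after consonant 't') → yapitkha.
number = dual: zero marking, form stays yapitkha.
Attach tense past -ri → yapitkhari.
Apply vowel harmony: yapitkhari → yaputkharu.
Apply epenthesis: yaputkharu → yaputikharu.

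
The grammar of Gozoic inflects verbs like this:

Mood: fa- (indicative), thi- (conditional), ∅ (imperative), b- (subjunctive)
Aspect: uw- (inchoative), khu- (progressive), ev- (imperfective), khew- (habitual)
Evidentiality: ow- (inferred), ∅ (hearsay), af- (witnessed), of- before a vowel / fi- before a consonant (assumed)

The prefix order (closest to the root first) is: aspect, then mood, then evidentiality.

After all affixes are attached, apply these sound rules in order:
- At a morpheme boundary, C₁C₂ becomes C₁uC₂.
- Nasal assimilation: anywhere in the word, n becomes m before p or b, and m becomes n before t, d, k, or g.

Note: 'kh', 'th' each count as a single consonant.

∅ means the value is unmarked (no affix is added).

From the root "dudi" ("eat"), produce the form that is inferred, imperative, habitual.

owukhewududi

Attach aspect habitual khew- → khewdudi.
mood = imperative: zero marking, form stays khewdudi.
Attach evidentiality inferred ow- → owkhewdudi.
Apply epenthesis: owkhewdudi → owukhewududi.
Nasal assimilation: no change.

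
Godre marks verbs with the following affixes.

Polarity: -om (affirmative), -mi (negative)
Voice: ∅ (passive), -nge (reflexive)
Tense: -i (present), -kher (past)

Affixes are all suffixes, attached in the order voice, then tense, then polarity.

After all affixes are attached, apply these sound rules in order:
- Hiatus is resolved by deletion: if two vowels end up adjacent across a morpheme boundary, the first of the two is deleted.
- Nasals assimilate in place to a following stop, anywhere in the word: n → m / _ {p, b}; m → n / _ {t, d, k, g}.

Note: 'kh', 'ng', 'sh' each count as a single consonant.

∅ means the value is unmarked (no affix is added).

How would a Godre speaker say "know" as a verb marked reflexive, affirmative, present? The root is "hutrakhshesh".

Attach voice reflexive -nge → hutrakhsheshnge.
Attach tense present -i → hutrakhsheshngei.
Attach polarity affirmative -om → hutrakhsheshngeiom.
Apply vowel deletion: hutrakhsheshngeiom → hutrakhsheshngom.
Nasal assimilation: no change.

hutrakhsheshngom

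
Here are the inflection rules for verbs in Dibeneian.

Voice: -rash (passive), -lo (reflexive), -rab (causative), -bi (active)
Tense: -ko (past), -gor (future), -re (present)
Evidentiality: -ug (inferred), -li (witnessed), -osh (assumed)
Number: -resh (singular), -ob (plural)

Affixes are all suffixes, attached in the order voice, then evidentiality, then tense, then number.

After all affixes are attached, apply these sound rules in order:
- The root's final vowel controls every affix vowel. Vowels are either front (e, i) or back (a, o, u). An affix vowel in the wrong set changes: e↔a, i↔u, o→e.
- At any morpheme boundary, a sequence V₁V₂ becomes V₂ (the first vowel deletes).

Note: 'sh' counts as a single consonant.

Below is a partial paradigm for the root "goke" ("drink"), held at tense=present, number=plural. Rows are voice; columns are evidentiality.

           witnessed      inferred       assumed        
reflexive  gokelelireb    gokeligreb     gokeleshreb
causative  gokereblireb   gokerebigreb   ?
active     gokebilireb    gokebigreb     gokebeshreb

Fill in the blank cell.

Attach voice causative -rab → gokerab.
Attach evidentiality assumed -osh → gokerabosh.
Attach tense present -re → gokeraboshre.
Attach number plural -ob → gokeraboshreob.
Apply vowel harmony: gokeraboshreob → gokerebeshreeb.
Apply vowel deletion: gokerebeshreeb → gokerebeshreb.

gokerebeshreb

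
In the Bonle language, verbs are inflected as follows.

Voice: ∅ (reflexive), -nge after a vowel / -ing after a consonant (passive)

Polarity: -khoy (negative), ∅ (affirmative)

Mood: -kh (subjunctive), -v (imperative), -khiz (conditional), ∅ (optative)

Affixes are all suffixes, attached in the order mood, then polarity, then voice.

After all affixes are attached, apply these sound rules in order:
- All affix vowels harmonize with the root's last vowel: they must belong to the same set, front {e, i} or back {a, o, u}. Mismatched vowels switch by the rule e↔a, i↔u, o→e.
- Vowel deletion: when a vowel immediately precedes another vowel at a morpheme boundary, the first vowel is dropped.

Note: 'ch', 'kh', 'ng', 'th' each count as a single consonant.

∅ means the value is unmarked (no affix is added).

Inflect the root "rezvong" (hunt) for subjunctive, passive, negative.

Attach mood subjunctive -kh → rezvongkh.
Attach polarity negative -khoy → rezvongkhkhoy.
Attach voice passive -ing (after consonant 'y') → rezvongkhkhoying.
Apply vowel harmony: rezvongkhkhoying → rezvongkhkhoyung.
Vowel deletion: no change.

rezvongkhkhoyung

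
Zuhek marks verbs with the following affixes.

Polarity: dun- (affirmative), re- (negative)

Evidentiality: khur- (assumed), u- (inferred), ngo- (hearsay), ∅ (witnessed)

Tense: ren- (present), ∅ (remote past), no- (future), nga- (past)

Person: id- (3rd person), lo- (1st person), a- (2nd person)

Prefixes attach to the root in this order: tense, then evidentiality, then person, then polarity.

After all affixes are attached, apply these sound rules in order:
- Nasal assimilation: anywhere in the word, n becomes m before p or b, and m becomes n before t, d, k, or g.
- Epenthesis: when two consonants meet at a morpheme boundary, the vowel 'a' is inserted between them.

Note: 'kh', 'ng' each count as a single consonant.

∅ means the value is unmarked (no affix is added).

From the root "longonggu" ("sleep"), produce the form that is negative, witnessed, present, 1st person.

Attach tense present ren- → renlongonggu.
evidentiality = witnessed: zero marking, form stays renlongonggu.
Attach person 1st person lo- → lorenlongonggu.
Attach polarity negative re- → relorenlongonggu.
Nasal assimilation: no change.
Apply epenthesis: relorenlongonggu → relorenalongonggu.

relorenalongonggu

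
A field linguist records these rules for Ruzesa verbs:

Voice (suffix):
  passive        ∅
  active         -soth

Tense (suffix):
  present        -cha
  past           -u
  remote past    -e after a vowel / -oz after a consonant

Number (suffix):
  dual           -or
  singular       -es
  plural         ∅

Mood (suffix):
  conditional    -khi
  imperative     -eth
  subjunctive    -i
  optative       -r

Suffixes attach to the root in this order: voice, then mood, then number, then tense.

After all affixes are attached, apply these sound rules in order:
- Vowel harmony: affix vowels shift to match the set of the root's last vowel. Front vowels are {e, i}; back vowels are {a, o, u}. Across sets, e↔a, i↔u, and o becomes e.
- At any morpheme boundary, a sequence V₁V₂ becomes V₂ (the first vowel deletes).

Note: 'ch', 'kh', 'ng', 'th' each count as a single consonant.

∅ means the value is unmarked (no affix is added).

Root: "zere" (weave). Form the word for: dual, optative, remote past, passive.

voice = passive: zero marking, form stays zere.
Attach mood optative -r → zerer.
Attach number dual -or → zereror.
Attach tense remote past -oz (after consonant 'r') → zereroroz.
Apply vowel harmony: zereroroz → zerererez.
Vowel deletion: no change.

zerererez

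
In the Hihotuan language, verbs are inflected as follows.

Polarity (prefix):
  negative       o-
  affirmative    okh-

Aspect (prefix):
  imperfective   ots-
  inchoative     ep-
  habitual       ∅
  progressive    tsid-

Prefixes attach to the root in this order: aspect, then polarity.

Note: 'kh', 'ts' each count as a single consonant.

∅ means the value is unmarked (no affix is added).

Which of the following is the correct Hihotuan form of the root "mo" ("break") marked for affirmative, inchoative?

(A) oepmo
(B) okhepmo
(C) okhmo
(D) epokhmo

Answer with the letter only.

B

Attach aspect inchoative ep- → epmo.
Attach polarity affirmative okh- → okhepmo.
So the correct form is okhepmo, option (B).
(A) oepmo is wrong: it uses negative instead of affirmative for polarity.
(D) epokhmo is wrong: it has the affixes in the wrong order.
(C) okhmo is wrong: it uses habitual instead of inchoative for aspect.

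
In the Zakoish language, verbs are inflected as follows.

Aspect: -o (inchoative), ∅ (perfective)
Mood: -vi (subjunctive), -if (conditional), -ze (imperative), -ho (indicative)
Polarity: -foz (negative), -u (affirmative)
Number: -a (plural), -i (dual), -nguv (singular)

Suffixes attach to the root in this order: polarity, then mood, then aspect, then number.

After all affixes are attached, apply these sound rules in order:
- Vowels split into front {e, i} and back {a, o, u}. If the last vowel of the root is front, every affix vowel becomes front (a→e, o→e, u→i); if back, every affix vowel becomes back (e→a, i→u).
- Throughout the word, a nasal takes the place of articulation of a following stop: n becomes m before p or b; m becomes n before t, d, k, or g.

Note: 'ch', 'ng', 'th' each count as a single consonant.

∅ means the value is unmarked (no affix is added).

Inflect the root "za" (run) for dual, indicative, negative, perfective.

Attach polarity negative -foz → zafoz.
Attach mood indicative -ho → zafozho.
aspect = perfective: zero marking, form stays zafozho.
Attach number dual -i → zafozhoi.
Apply vowel harmony: zafozhoi → zafozhou.
Nasal assimilation: no change.

zafozhou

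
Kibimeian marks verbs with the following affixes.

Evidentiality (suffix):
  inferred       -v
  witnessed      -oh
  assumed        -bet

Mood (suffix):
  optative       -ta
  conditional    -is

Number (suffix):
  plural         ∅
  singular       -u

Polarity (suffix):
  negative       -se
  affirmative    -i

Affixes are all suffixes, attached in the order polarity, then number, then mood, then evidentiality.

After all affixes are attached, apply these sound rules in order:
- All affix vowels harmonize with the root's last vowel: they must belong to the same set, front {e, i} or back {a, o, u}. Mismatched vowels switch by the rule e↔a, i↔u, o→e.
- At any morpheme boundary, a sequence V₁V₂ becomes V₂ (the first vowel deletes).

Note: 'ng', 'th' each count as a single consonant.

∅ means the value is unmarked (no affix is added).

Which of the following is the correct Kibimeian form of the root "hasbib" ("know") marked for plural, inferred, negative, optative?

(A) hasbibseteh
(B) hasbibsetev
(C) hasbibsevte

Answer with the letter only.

Attach polarity negative -se → hasbibse.
number = plural: zero marking, form stays hasbibse.
Attach mood optative -ta → hasbibseta.
Attach evidentiality inferred -v → hasbibsetav.
Apply vowel harmony: hasbibsetav → hasbibsetev.
Vowel deletion: no change.
So the correct form is hasbibsetev, option (B).
(A) hasbibseteh is wrong: it uses witnessed instead of inferred for evidentiality.
(C) hasbibsevte is wrong: it has the affixes in the wrong order.

B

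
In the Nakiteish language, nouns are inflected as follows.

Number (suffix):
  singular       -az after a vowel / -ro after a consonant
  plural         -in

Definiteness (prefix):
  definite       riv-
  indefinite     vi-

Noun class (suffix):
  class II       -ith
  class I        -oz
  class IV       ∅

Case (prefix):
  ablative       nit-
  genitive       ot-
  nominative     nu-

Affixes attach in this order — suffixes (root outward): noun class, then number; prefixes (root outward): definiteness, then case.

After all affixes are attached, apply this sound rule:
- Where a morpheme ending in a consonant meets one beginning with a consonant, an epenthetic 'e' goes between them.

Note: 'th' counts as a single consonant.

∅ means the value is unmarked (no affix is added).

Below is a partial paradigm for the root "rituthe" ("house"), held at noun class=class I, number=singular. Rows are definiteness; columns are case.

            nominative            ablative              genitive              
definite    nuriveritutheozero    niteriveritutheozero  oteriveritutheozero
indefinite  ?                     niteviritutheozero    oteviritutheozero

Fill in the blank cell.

nuviritutheozero

Attach noun class class I -oz → ritutheoz.
Attach number singular -ro (after consonant 'z') → ritutheozro.
Attach definiteness indefinite vi- → viritutheozro.
Attach case nominative nu- → nuviritutheozro.
Apply epenthesis: nuviritutheozro → nuviritutheozero.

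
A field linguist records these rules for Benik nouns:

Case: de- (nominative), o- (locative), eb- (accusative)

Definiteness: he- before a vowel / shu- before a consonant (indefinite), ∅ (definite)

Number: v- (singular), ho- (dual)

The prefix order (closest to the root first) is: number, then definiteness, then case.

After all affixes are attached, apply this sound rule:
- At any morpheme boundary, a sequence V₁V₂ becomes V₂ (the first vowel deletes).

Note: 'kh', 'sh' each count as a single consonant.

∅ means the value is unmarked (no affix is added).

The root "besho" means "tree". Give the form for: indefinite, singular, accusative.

ebshuvbesho

Attach number singular v- → vbesho.
Attach definiteness indefinite shu- (before consonant 'v') → shuvbesho.
Attach case accusative eb- → ebshuvbesho.
Vowel deletion: no change.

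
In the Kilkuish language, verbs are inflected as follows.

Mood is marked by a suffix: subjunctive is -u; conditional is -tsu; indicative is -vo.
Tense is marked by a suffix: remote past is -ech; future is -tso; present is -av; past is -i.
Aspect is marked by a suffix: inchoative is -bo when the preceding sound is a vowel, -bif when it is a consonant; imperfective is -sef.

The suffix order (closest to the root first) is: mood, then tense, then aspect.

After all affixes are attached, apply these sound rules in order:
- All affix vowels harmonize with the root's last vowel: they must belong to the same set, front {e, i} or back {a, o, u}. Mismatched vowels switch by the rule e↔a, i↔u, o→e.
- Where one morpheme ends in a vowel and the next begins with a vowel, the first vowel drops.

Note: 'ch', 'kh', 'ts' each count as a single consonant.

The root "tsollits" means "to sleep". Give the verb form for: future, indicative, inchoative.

Attach mood indicative -vo → tsollitsvo.
Attach tense future -tso → tsollitsvotso.
Attach aspect inchoative -bo (after vowel 'o') → tsollitsvotsobo.
Apply vowel harmony: tsollitsvotsobo → tsollitsvetsebe.
Vowel deletion: no change.

tsollitsvetsebe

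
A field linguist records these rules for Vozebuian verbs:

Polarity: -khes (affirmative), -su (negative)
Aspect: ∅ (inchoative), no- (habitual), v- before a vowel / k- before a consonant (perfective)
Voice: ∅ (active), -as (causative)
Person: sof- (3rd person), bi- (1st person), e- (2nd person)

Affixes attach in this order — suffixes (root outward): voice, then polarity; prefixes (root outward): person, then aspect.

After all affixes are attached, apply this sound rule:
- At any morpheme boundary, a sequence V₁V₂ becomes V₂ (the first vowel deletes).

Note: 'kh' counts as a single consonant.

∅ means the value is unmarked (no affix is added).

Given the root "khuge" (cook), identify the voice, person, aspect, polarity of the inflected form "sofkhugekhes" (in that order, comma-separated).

Segment: sof-khuge-khes.
voice: ∅ → active.
person: sof- → 3rd person.
aspect: ∅ → inchoative.
polarity: -khes → affirmative.

active, 3rd person, inchoative, affirmative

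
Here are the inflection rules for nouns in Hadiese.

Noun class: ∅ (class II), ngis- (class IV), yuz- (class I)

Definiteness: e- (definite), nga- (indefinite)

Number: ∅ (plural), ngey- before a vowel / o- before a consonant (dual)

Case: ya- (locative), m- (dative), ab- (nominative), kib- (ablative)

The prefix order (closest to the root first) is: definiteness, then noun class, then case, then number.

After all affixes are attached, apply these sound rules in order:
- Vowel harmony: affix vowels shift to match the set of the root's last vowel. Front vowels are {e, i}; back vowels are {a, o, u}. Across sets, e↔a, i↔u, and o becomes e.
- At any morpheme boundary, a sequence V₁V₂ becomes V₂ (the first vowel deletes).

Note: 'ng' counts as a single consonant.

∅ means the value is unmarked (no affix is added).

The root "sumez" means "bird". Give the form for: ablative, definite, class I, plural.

Attach definiteness definite e- → esumez.
Attach noun class class I yuz- → yuzesumez.
Attach case ablative kib- → kibyuzesumez.
number = plural: zero marking, form stays kibyuzesumez.
Apply vowel harmony: kibyuzesumez → kibyizesumez.
Vowel deletion: no change.

kibyizesumez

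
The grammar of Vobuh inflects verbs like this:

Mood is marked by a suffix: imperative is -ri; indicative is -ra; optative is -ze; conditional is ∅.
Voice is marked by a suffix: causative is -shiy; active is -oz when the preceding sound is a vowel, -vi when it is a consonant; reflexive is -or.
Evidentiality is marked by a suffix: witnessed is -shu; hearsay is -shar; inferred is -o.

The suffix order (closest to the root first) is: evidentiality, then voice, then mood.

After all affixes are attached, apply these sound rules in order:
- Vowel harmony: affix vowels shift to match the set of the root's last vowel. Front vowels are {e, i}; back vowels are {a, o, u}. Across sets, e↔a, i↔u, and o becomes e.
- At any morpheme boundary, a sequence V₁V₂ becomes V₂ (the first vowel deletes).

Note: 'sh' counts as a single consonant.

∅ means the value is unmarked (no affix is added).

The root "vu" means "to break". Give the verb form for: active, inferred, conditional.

voz

Attach evidentiality inferred -o → vuo.
Attach voice active -oz (after vowel 'o') → vuooz.
mood = conditional: zero marking, form stays vuooz.
Vowel harmony: no change.
Apply vowel deletion: vuooz → voz.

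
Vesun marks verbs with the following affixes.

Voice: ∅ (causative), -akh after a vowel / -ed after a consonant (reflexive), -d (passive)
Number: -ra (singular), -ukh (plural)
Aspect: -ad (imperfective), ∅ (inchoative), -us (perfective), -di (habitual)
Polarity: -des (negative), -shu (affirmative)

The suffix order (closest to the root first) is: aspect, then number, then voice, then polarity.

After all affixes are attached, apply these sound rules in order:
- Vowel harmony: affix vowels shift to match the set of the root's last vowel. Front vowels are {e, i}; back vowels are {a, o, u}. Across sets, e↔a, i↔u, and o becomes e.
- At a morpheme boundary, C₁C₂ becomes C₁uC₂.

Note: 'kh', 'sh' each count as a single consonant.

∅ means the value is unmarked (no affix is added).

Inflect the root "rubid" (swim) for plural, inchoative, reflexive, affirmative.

rubidikhedushi

aspect = inchoative: zero marking, form stays rubid.
Attach number plural -ukh → rubidukh.
Attach voice reflexive -ed (after consonant 'kh') → rubidukhed.
Attach polarity affirmative -shu → rubidukhedshu.
Apply vowel harmony: rubidukhedshu → rubidikhedshi.
Apply epenthesis: rubidikhedshi → rubidikhedushi.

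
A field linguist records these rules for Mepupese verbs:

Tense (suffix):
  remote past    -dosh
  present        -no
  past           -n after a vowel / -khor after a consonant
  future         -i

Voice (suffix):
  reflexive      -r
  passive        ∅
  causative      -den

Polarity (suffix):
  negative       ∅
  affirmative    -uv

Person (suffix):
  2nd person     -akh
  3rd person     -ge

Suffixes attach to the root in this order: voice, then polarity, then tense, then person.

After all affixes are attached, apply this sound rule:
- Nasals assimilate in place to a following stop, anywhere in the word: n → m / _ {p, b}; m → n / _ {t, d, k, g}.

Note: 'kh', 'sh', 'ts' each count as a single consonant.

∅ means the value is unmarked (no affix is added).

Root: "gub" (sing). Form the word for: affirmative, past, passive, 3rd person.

voice = passive: zero marking, form stays gub.
Attach polarity affirmative -uv → gubuv.
Attach tense past -khor (after consonant 'v') → gubuvkhor.
Attach person 3rd person -ge → gubuvkhorge.
Nasal assimilation: no change.

gubuvkhorge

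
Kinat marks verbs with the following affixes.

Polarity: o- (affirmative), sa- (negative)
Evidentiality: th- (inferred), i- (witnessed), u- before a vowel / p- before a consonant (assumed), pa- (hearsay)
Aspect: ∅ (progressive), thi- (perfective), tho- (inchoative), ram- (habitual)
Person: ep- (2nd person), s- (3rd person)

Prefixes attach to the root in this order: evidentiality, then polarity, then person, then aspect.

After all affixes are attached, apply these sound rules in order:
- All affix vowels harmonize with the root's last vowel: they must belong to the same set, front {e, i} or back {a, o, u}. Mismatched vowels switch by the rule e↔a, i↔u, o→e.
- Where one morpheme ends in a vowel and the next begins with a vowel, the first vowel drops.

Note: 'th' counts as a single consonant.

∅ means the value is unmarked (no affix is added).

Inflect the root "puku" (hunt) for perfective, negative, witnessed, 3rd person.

Attach evidentiality witnessed i- → ipuku.
Attach polarity negative sa- → saipuku.
Attach person 3rd person s- → ssaipuku.
Attach aspect perfective thi- → thissaipuku.
Apply vowel harmony: thissaipuku → thussaupuku.
Apply vowel deletion: thussaupuku → thussupuku.

thussupuku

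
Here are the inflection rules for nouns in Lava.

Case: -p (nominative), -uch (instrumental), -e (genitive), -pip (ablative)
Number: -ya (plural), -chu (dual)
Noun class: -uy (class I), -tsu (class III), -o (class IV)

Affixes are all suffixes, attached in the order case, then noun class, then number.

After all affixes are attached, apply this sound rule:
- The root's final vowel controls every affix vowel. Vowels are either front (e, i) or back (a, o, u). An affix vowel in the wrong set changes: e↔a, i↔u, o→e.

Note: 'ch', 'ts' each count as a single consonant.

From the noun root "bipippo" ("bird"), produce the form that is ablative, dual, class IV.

Attach case ablative -pip → bipippopip.
Attach noun class class IV -o → bipippopipo.
Attach number dual -chu → bipippopipochu.
Apply vowel harmony: bipippopipochu → bipippopupochu.

bipippopupochu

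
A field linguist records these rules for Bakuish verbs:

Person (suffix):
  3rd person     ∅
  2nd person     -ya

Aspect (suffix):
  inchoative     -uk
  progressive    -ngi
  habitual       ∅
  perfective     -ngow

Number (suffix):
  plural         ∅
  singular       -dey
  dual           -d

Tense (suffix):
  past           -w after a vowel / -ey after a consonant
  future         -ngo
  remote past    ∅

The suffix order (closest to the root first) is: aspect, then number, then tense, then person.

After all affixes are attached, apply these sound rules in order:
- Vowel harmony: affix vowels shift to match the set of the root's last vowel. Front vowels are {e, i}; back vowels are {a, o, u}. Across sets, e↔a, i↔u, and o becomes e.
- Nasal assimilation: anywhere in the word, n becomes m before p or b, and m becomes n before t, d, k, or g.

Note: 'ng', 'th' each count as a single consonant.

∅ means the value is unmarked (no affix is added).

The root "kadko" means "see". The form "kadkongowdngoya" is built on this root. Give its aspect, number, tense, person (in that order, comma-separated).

Segment: kadko-ngow-d-ngo-ya.
aspect: -ngow → perfective.
number: -d → dual.
tense: -ngo → future.
person: -ya → 2nd person.

perfective, dual, future, 2nd person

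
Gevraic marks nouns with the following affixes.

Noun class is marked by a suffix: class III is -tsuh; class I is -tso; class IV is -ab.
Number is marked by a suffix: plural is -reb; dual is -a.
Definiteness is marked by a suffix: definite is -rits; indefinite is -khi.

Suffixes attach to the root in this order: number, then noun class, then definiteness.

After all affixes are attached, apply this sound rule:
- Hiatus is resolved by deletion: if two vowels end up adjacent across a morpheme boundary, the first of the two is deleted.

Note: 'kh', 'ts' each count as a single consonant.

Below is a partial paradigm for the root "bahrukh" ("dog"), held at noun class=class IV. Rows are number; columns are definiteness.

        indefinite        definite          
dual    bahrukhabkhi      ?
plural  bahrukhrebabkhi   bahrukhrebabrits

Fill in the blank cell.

bahrukhabrits

Attach number dual -a → bahrukha.
Attach noun class class IV -ab → bahrukhaab.
Attach definiteness definite -rits → bahrukhaabrits.
Apply vowel deletion: bahrukhaabrits → bahrukhabrits.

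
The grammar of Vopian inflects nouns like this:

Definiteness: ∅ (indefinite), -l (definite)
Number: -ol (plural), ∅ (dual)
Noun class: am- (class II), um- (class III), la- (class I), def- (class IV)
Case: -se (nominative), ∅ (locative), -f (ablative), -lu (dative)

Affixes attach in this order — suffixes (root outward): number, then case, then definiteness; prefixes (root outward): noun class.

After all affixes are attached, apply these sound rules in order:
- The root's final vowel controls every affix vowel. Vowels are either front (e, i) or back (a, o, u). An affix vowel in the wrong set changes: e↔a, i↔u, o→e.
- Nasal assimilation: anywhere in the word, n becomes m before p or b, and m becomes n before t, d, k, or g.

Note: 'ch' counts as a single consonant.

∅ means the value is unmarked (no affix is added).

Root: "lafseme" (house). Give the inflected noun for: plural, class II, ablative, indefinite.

Attach number plural -ol → lafsemeol.
Attach case ablative -f → lafsemeolf.
definiteness = indefinite: zero marking, form stays lafsemeolf.
Attach noun class class II am- → amlafsemeolf.
Apply vowel harmony: amlafsemeolf → emlafsemeelf.
Nasal assimilation: no change.

emlafsemeelf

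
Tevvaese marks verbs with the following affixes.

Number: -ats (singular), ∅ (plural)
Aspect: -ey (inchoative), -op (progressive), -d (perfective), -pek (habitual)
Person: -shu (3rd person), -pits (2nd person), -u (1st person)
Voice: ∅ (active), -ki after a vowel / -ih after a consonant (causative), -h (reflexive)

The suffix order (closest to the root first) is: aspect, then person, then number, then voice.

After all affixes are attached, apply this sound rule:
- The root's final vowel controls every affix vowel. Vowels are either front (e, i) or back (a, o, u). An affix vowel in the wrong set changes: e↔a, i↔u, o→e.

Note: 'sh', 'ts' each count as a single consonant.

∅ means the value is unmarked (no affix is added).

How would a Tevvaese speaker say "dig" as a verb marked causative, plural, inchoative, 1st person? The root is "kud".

kudayuku

Attach aspect inchoative -ey → kudey.
Attach person 1st person -u → kudeyu.
number = plural: zero marking, form stays kudeyu.
Attach voice causative -ki (after vowel 'u') → kudeyuki.
Apply vowel harmony: kudeyuki → kudayuku.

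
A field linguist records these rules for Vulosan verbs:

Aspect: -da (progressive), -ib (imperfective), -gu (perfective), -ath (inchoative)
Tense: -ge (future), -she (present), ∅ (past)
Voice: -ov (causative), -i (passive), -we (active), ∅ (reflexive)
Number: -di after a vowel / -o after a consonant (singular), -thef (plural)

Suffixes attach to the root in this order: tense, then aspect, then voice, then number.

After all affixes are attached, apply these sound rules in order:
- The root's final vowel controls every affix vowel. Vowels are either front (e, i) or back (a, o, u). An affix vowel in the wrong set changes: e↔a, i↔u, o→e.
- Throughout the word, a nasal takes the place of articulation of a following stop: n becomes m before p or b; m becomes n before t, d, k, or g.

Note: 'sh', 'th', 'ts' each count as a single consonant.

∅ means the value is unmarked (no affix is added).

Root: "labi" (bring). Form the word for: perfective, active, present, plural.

Attach tense present -she → labishe.
Attach aspect perfective -gu → labishegu.
Attach voice active -we → labisheguwe.
Attach number plural -thef → labisheguwethef.
Apply vowel harmony: labisheguwethef → labishegiwethef.
Nasal assimilation: no change.

labishegiwethef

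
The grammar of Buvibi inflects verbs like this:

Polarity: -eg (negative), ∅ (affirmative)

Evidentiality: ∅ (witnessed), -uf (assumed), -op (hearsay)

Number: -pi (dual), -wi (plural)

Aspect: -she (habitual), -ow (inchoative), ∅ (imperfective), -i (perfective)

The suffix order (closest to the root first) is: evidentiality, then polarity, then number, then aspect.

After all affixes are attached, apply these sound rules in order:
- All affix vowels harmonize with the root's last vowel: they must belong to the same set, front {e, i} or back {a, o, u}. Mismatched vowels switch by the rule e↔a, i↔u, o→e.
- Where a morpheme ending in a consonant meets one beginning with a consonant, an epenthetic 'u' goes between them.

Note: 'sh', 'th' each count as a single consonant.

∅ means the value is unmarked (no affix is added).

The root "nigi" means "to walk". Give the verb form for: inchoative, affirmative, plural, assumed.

Attach evidentiality assumed -uf → nigiuf.
polarity = affirmative: zero marking, form stays nigiuf.
Attach number plural -wi → nigiufwi.
Attach aspect inchoative -ow → nigiufwiow.
Apply vowel harmony: nigiufwiow → nigiifwiew.
Apply epenthesis: nigiifwiew → nigiifuwiew.

nigiifuwiew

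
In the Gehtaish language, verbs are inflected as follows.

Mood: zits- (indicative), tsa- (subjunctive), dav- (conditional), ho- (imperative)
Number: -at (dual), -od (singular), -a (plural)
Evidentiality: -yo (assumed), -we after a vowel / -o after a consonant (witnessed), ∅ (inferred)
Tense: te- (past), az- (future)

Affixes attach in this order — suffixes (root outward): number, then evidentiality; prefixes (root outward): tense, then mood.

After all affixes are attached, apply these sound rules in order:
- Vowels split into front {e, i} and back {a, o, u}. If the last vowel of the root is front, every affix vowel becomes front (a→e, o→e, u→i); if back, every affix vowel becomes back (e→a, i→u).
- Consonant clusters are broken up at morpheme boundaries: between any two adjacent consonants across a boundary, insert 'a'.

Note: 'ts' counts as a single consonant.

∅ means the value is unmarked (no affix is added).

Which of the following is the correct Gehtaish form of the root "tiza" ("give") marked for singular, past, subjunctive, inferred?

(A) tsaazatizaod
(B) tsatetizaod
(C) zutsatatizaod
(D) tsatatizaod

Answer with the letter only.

Attach tense past te- → tetiza.
Attach number singular -od → tetizaod.
evidentiality = inferred: zero marking, form stays tetizaod.
Attach mood subjunctive tsa- → tsatetizaod.
Apply vowel harmony: tsatetizaod → tsatatizaod.
Epenthesis: no change.
So the correct form is tsatatizaod, option (D).
(C) zutsatatizaod is wrong: it uses indicative instead of subjunctive for mood.
(B) tsatetizaod is wrong: it fails to apply the sound rule(s).
(A) tsaazatizaod is wrong: it uses future instead of past for tense.

D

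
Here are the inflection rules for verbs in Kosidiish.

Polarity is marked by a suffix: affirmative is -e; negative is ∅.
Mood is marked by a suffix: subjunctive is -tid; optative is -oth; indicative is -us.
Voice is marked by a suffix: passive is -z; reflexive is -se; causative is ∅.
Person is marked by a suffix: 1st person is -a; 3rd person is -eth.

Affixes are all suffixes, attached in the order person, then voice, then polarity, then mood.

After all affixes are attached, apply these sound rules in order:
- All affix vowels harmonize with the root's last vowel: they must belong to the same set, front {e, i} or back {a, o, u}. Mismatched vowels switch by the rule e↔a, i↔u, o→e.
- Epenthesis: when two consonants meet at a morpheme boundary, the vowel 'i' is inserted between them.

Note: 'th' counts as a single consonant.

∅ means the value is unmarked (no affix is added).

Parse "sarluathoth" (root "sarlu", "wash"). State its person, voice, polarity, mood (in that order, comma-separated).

3rd person, causative, negative, optative

Segment: sarlu-eth-oth.
person: -eth → 3rd person.
voice: ∅ → causative.
polarity: ∅ → negative.
mood: -oth → optative.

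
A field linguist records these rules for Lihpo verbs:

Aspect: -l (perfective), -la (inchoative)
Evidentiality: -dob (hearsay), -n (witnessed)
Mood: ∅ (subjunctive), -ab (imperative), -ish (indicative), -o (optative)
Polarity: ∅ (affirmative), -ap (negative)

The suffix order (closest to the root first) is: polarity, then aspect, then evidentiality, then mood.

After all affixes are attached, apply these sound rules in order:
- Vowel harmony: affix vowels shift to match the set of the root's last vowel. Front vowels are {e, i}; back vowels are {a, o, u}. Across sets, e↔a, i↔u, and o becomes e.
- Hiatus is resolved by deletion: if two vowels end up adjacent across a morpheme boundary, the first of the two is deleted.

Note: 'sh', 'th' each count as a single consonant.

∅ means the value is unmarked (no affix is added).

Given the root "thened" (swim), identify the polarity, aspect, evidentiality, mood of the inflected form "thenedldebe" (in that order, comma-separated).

Segment: thened-l-dob-o.
polarity: ∅ → affirmative.
aspect: -l → perfective.
evidentiality: -dob → hearsay.
mood: -o → optative.

affirmative, perfective, hearsay, optative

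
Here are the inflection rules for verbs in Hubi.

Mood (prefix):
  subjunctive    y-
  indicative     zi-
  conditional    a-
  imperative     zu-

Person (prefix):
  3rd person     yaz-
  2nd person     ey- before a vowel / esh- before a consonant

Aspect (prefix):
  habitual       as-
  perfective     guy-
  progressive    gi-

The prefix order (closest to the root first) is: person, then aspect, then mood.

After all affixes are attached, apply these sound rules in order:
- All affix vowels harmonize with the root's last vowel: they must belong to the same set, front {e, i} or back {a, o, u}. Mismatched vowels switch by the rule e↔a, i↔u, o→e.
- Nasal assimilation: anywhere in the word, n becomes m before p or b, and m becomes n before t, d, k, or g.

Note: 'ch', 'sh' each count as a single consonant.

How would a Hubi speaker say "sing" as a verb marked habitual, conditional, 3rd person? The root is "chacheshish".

eesyezchacheshish

Attach person 3rd person yaz- → yazchacheshish.
Attach aspect habitual as- → asyazchacheshish.
Attach mood conditional a- → aasyazchacheshish.
Apply vowel harmony: aasyazchacheshish → eesyezchacheshish.
Nasal assimilation: no change.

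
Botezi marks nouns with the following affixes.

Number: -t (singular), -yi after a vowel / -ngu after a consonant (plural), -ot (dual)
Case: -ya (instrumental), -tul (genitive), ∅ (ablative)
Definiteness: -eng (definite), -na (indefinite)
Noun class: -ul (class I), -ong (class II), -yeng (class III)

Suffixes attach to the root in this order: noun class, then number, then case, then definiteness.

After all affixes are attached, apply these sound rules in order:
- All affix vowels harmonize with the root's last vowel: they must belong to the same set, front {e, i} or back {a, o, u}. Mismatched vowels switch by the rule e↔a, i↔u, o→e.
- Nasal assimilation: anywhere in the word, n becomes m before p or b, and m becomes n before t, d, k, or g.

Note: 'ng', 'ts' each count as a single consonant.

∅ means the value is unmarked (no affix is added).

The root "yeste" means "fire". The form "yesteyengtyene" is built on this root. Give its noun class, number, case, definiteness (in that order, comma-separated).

Segment: yeste-yeng-t-ya-na.
noun class: -yeng → class III.
number: -t → singular.
case: -ya → instrumental.
definiteness: -na → indefinite.

class III, singular, instrumental, indefinite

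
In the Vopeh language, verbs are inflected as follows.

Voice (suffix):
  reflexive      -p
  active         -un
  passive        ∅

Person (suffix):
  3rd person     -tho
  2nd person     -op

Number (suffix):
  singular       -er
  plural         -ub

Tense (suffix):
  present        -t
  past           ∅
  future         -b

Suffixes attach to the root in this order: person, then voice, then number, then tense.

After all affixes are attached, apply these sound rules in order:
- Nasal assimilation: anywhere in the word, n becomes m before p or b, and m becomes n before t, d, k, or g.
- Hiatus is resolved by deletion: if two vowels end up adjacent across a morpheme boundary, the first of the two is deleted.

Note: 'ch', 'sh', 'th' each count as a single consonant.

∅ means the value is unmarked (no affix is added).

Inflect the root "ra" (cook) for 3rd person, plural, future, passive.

Attach person 3rd person -tho → ratho.
voice = passive: zero marking, form stays ratho.
Attach number plural -ub → rathoub.
Attach tense future -b → rathoubb.
Nasal assimilation: no change.
Apply vowel deletion: rathoubb → rathubb.

rathubb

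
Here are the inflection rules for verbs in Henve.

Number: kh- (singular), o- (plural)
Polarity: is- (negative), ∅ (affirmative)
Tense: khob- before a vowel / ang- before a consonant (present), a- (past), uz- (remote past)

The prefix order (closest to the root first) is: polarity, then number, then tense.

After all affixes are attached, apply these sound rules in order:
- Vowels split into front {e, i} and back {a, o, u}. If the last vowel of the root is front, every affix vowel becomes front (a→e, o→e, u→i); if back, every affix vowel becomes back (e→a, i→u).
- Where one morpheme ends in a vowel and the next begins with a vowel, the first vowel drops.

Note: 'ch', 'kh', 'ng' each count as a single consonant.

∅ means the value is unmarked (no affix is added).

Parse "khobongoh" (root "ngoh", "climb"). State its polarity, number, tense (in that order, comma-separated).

Segment: khob-o-ngoh.
polarity: ∅ → affirmative.
number: o- → plural.
tense: khob/ang- → present.

affirmative, plural, present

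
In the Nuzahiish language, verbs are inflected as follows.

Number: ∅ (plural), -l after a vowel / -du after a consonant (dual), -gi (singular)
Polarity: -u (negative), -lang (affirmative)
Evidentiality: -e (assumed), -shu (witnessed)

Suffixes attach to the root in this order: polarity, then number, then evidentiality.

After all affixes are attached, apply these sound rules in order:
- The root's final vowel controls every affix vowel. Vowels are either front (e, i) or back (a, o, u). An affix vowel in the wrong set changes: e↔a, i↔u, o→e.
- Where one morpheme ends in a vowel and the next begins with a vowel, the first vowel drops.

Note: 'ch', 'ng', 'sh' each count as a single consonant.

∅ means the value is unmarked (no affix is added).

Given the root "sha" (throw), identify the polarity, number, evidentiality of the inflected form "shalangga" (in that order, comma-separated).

Segment: sha-lang-gi-e.
polarity: -lang → affirmative.
number: -gi → singular.
evidentiality: -e → assumed.

affirmative, singular, assumed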